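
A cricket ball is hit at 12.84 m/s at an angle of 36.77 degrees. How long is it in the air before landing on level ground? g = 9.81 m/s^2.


T = 2*v*sin(theta)/g
sin(theta) = sin(36.77 deg) = 0.5986
T = 2*12.84*0.5986 / 9.81
T = 15.3722 / 9.81 = 1.567 s

1.567 s


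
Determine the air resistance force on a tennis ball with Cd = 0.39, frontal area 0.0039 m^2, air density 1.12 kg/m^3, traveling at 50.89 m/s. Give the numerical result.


Fd = 0.5 * Cd * rho * A * v^2
Fd = 0.5 * 0.39 * 1.12 * 0.0039 * 50.89^2
v^2 = 2589.7921
Fd = 0.5 * 0.39 * 1.12 * 0.0039 * 2589.7921 = 2.2059 N

2.2059 N


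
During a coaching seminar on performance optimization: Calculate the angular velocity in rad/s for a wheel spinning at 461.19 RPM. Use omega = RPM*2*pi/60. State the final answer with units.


omega = RPM * 2 * pi / 60
omega = 461.19 * 2 * 3.14159 / 60
omega = 2897.7422 / 60 = 48.2957 rad/s

48.2957 rad/s


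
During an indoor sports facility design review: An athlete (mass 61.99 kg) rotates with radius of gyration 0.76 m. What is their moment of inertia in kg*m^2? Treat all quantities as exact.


I = m * k^2
I = 61.99 * 0.76^2
I = 61.99 * 0.5776 = 35.8054 kg*m^2

35.8054 kg*m^2


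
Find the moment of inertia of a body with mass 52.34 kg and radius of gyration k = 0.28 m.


I = m * k^2
I = 52.34 * 0.28^2
I = 52.34 * 0.0784 = 4.1035 kg*m^2

4.1035 kg*m^2


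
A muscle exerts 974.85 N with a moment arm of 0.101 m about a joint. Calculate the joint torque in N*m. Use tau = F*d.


tau = F * d
tau = 974.85 * 0.101
tau = 98.4599 N*m

98.4599 N*m


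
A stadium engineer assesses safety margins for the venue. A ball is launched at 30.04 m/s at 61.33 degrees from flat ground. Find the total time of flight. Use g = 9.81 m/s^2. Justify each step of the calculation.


T = 2*v*sin(theta)/g
sin(theta) = sin(61.33 deg) = 0.8774
T = 2*30.04*0.8774 / 9.81
T = 52.714 / 9.81 = 5.3735 s

5.3735 s


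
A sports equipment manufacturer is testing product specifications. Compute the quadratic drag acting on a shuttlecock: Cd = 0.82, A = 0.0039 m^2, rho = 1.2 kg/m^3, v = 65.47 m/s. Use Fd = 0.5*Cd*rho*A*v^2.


Fd = 0.5 * Cd * rho * A * v^2
Fd = 0.5 * 0.82 * 1.2 * 0.0039 * 65.47^2
v^2 = 4286.3209
Fd = 0.5 * 0.82 * 1.2 * 0.0039 * 4286.3209 = 8.2246 N

8.2246 N


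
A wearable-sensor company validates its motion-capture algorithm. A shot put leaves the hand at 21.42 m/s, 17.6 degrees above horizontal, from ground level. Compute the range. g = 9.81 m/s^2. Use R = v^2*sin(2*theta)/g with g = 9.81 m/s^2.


R = v^2 * sin(2*theta) / g
Convert angle to radians: theta = 17.6 deg = 0.3072 rad
sin(2*theta) = sin(0.6144) = 0.5764
R = 21.42^2 * 0.5764 / 9.81
R = 458.8164 * 0.5764 / 9.81 = 26.9599 m

26.9599 m


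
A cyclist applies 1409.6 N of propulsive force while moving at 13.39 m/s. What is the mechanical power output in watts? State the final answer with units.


P = F * v
P = 1409.6 * 13.39
P = 18874.544 W

18874.544 W


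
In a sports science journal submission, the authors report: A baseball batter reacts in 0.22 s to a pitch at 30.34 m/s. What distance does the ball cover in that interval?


d = v * t
d = 30.34 * 0.22
d = 6.6748 m

6.6748 m


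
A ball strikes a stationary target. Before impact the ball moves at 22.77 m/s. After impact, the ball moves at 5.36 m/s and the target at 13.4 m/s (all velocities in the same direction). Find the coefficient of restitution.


e = (v2_after - v1_after) / (v1_before - v2_before)
Numerator = 13.4 - 5.36 = 8.04
Denominator = 22.77 - 0 = 22.77
e = 8.04 / 22.77 = 0.3531

0.3531


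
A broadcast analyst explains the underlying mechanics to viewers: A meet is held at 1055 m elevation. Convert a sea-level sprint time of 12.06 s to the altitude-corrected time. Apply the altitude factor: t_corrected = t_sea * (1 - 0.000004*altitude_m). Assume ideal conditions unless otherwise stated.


Correction factor = 1 - 0.000004 * 1055 = 0.99578
t_corrected = t_sea * factor = 12.06 * 0.99578
t_corrected = 12.0091 s

12.0091 s


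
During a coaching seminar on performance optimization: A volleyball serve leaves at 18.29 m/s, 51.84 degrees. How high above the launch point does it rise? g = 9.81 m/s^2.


H = (v*sin(theta))^2 / (2*g)
vy = v*sin(theta) = 18.29 * sin(51.84 deg) = 14.3812 m/s
H = vy^2 / (2*g) = 206.8194 / (2*9.81)
H = 206.8194 / 19.62 = 10.5413 m

10.5413 m


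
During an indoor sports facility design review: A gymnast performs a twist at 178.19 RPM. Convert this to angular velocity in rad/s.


omega = RPM * 2 * pi / 60
omega = 178.19 * 2 * 3.14159 / 60
omega = 1119.6008 / 60 = 18.66 rad/s

18.66 rad/s


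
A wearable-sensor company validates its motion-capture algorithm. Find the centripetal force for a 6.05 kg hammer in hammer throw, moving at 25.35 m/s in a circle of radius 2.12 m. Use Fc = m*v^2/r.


Fc = m * v^2 / r
v^2 = 25.35^2 = 642.6225
Fc = 6.05 * 642.6225 / 2.12
Fc = 3887.8661 / 2.12 = 1833.8991 N

1833.8991 N


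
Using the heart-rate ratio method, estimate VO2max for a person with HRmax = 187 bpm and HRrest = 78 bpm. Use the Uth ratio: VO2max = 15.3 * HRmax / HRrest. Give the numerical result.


VO2max = 15.3 * HRmax / HRrest
VO2max = 15.3 * 187 / 78
VO2max = 2861.1 / 78 = 36.6808 mL/kg/min

36.6808 mL/kg/min


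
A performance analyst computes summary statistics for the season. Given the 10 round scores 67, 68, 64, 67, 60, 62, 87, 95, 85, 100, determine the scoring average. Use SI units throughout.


Average = sum / n
Sum = 755
Average = 755 / 10 = 75.5

75.5


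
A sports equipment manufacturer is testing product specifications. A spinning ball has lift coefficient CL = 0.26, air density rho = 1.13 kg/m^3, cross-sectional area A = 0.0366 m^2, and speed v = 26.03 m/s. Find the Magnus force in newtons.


FM = 0.5 * CL * rho * A * v^2
FM = 0.5 * 0.26 * 1.13 * 0.0366 * 26.03^2
v^2 = 677.5609
FM = 0.5 * 0.26 * 1.13 * 0.0366 * 677.5609 = 3.6429 N

3.6429 N


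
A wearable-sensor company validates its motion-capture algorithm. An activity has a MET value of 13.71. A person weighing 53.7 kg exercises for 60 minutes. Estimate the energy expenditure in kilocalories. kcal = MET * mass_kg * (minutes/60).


kcal = MET * mass * time_hr
Convert time: 60 min = 1 hr
kcal = 13.71 * 53.7 * 1
kcal = 736.227 kcal

736.227 kcal


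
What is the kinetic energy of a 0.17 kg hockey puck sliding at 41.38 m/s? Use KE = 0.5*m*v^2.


KE = 0.5 * m * v^2
KE = 0.5 * 0.17 * 41.38^2
KE = 0.5 * 0.17 * 1712.3044 = 145.5459 J

145.5459 J


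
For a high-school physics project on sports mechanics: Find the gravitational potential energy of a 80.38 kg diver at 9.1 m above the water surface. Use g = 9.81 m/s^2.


PE = m * g * h
PE = 80.38 * 9.81 * 9.1
PE = 788.5278 * 9.1 = 7175.603 J

7175.603 J


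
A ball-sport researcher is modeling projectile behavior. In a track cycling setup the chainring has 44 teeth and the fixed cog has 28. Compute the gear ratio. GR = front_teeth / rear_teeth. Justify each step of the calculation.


GR = front_teeth / rear_teeth
GR = 44 / 28
GR = 1.5714

1.5714


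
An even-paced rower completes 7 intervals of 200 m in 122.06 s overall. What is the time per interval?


Split time = total_time / n_laps = 122.06 / 7
Split time = 17.4371 s per lap

17.4371 s


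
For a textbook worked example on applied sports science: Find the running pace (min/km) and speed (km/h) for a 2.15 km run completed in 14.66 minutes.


Pace = time / distance = 14.66 min / 2.15 km = 6.8186 min/km
Speed = distance / time_in_hours = 2.15 / 0.2443 hr
Speed = 8.7995 km/h

6.8186 min/km, 8.7995 km/h


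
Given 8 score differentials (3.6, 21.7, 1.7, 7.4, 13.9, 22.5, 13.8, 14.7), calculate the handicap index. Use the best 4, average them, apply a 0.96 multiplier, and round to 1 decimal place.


All differentials: 3.6, 21.7, 1.7, 7.4, 13.9, 22.5, 13.8, 14.7
Sorted: 1.7, 3.6, 7.4, 13.8, 13.9, 14.7, 21.7, 22.5
Best 4: 1.7, 3.6, 7.4, 13.8
Average of best = 26.5 / 4 = 6.625
Raw index = 6.625 * 0.96 = 6.36
Handicap index = round(6.36, 1) = 6.4

6.4


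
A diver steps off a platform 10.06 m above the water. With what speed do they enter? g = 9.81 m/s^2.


v = sqrt(2 * g * h)
v = sqrt(2 * 9.81 * 10.06)
v = sqrt(197.3772) = 14.0491 m/s

14.0491 m/s


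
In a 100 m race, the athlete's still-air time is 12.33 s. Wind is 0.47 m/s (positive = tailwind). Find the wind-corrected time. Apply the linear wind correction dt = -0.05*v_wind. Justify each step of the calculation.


dt = -0.05 * v_wind = -0.05 * 0.47 = -0.0235 s
t_corrected = t_still + dt = 12.33 + (-0.0235)
t_corrected = 12.3065 s

12.3065 s


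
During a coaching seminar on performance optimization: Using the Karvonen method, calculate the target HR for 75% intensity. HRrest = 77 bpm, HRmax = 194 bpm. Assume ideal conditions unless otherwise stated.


Target = HRrest + pct*(HRmax - HRrest)
Heart rate reserve = HRmax - HRrest = 194 - 77 = 117 bpm
Fraction = 75% = 0.75
Target = 77 + 0.75 * 117
Target = 77 + 87.75 = 164.75 bpm

164.75 bpm


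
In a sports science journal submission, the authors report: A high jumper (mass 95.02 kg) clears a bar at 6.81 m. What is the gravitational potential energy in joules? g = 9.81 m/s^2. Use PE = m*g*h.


PE = m * g * h
PE = 95.02 * 9.81 * 6.81
PE = 932.1462 * 6.81 = 6347.9156 J

6347.9156 J


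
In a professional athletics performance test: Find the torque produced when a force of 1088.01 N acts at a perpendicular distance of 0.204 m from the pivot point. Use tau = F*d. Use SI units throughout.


tau = F * d
tau = 1088.01 * 0.204
tau = 221.954 N*m

221.954 N*m


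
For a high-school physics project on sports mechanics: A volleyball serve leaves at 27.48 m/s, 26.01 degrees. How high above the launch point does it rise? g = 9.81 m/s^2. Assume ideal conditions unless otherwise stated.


H = (v*sin(theta))^2 / (2*g)
vy = v*sin(theta) = 27.48 * sin(26.01 deg) = 12.0507 m/s
H = vy^2 / (2*g) = 145.2206 / (2*9.81)
H = 145.2206 / 19.62 = 7.4017 m

7.4017 m


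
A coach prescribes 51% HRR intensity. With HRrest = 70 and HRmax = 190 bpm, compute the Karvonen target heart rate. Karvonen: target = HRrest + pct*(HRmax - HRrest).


Target = HRrest + pct*(HRmax - HRrest)
Heart rate reserve = HRmax - HRrest = 190 - 70 = 120 bpm
Fraction = 51% = 0.51
Target = 70 + 0.51 * 120
Target = 70 + 61.2 = 131.2 bpm

131.2 bpm


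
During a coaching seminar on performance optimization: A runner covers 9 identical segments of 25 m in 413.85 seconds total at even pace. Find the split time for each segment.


Split time = total_time / n_laps = 413.85 / 9
Split time = 45.9833 s per lap

45.9833 s


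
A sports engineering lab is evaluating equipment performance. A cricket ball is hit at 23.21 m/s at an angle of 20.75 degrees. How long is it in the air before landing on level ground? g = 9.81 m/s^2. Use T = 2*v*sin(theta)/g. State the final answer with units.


T = 2*v*sin(theta)/g
sin(theta) = sin(20.75 deg) = 0.3543
T = 2*23.21*0.3543 / 9.81
T = 16.4462 / 9.81 = 1.6765 s

1.6765 s


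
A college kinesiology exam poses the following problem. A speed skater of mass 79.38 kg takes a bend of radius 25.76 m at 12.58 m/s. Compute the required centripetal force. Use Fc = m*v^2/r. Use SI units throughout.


Fc = m * v^2 / r
v^2 = 12.58^2 = 158.2564
Fc = 79.38 * 158.2564 / 25.76
Fc = 12562.393 / 25.76 = 487.6705 N

487.6705 N


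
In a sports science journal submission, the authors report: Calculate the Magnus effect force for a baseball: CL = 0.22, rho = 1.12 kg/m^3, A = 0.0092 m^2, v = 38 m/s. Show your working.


FM = 0.5 * CL * rho * A * v^2
FM = 0.5 * 0.22 * 1.12 * 0.0092 * 38^2
v^2 = 1444
FM = 0.5 * 0.22 * 1.12 * 0.0092 * 1444 = 1.6367 N

1.6367 N


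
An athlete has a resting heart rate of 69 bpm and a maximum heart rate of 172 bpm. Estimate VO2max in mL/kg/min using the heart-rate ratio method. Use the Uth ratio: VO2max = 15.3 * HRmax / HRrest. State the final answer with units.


VO2max = 15.3 * HRmax / HRrest
VO2max = 15.3 * 172 / 69
VO2max = 2631.6 / 69 = 38.1391 mL/kg/min

38.1391 mL/kg/min


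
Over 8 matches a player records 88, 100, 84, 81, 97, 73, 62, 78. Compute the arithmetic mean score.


Average = sum / n
Sum = 663
Average = 663 / 8 = 82.875

82.875


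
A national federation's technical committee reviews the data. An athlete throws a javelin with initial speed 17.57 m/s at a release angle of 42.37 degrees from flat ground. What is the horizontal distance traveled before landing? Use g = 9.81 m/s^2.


R = v^2 * sin(2*theta) / g
Convert angle to radians: theta = 42.37 deg = 0.7395 rad
sin(2*theta) = sin(1.479) = 0.9958
R = 17.57^2 * 0.9958 / 9.81
R = 308.7049 * 0.9958 / 9.81 = 31.3359 m

31.3359 m


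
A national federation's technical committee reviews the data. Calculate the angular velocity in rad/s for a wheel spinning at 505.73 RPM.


omega = RPM * 2 * pi / 60
omega = 505.73 * 2 * 3.14159 / 60
omega = 3177.5953 / 60 = 52.9599 rad/s

52.9599 rad/s


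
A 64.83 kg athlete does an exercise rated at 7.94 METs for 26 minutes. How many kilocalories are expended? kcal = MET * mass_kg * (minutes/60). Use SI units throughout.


kcal = MET * mass * time_hr
Convert time: 26 min = 0.4333 hr
kcal = 7.94 * 64.83 * 0.4333
kcal = 223.0584 kcal

223.0584 kcal


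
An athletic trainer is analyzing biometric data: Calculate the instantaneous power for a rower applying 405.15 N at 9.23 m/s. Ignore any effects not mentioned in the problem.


P = F * v
P = 405.15 * 9.23
P = 3739.5345 W

3739.5345 W


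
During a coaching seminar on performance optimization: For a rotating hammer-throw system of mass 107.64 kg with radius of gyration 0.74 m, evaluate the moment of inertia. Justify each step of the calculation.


I = m * k^2
I = 107.64 * 0.74^2
I = 107.64 * 0.5476 = 58.9437 kg*m^2

58.9437 kg*m^2


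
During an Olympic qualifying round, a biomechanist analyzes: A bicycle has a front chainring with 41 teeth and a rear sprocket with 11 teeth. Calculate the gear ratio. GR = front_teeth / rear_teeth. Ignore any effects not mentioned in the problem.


GR = front_teeth / rear_teeth
GR = 41 / 11
GR = 3.7273

3.7273


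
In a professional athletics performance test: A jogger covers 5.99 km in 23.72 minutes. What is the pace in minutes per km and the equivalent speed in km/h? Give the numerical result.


Pace = time / distance = 23.72 min / 5.99 km = 3.9599 min/km
Speed = distance / time_in_hours = 5.99 / 0.3953 hr
Speed = 15.1518 km/h

3.9599 min/km, 15.1518 km/h


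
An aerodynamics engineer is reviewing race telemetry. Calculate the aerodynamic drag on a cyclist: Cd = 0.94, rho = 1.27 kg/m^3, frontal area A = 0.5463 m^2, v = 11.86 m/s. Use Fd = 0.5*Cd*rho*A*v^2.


Fd = 0.5 * Cd * rho * A * v^2
Fd = 0.5 * 0.94 * 1.27 * 0.5463 * 11.86^2
v^2 = 140.6596
Fd = 0.5 * 0.94 * 1.27 * 0.5463 * 140.6596 = 45.8672 N

45.8672 N


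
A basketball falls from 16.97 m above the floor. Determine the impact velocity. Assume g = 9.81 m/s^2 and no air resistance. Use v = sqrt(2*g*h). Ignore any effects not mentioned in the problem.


v = sqrt(2 * g * h)
v = sqrt(2 * 9.81 * 16.97)
v = sqrt(332.9514) = 18.247 m/s

18.247 m/s


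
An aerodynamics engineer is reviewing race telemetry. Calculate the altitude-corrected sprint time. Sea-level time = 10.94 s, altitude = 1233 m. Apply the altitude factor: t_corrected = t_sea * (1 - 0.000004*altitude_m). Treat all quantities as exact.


Correction factor = 1 - 0.000004 * 1233 = 0.995068
t_corrected = t_sea * factor = 10.94 * 0.995068
t_corrected = 10.886 s

10.886 s


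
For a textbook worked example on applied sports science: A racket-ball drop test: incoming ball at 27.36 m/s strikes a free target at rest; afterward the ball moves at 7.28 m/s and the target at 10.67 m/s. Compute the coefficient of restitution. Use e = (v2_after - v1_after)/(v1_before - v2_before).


e = (v2_after - v1_after) / (v1_before - v2_before)
Numerator = 10.67 - 7.28 = 3.39
Denominator = 27.36 - 0 = 27.36
e = 3.39 / 27.36 = 0.1239

0.1239


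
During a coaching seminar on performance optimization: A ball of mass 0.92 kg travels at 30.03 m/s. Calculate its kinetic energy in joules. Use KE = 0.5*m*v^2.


KE = 0.5 * m * v^2
KE = 0.5 * 0.92 * 30.03^2
KE = 0.5 * 0.92 * 901.8009 = 414.8284 J

414.8284 J


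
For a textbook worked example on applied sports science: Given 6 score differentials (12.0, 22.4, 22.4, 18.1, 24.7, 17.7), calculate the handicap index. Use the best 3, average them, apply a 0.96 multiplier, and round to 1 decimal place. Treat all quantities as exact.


All differentials: 12.0, 22.4, 22.4, 18.1, 24.7, 17.7
Sorted: 12.0, 17.7, 18.1, 22.4, 22.4, 24.7
Best 3: 12.0, 17.7, 18.1
Average of best = 47.8 / 3 = 15.9333
Raw index = 15.9333 * 0.96 = 15.296
Handicap index = round(15.296, 1) = 15.3

15.3


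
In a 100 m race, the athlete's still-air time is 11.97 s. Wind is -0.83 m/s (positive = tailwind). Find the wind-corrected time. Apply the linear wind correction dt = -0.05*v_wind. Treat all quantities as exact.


dt = -0.05 * v_wind = -0.05 * -0.83 = 0.0415 s
t_corrected = t_still + dt = 11.97 + (0.0415)
t_corrected = 12.0115 s

12.0115 s


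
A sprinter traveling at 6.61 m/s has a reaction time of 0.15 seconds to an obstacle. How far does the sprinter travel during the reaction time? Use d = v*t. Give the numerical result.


d = v * t
d = 6.61 * 0.15
d = 0.9915 m

0.9915 m


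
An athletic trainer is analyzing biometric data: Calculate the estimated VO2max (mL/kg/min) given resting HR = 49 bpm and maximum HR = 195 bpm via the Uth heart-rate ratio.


VO2max = 15.3 * HRmax / HRrest
VO2max = 15.3 * 195 / 49
VO2max = 2983.5 / 49 = 60.8878 mL/kg/min

60.8878 mL/kg/min


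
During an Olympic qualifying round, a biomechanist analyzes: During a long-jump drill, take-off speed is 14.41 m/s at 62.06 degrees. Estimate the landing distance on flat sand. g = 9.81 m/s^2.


R = v^2 * sin(2*theta) / g
Convert angle to radians: theta = 62.06 deg = 1.0832 rad
sin(2*theta) = sin(2.1663) = 0.8279
R = 14.41^2 * 0.8279 / 9.81
R = 207.6481 * 0.8279 / 9.81 = 17.5234 m

17.5234 m


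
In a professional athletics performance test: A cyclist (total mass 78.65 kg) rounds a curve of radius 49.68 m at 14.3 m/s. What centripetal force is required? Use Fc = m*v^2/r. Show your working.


Fc = m * v^2 / r
v^2 = 14.3^2 = 204.49
Fc = 78.65 * 204.49 / 49.68
Fc = 16083.1385 / 49.68 = 323.7347 N

323.7347 N


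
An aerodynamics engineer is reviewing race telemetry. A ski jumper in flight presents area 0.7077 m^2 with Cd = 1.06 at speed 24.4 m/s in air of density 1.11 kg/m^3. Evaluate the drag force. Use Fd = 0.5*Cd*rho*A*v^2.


Fd = 0.5 * Cd * rho * A * v^2
Fd = 0.5 * 1.06 * 1.11 * 0.7077 * 24.4^2
v^2 = 595.36
Fd = 0.5 * 1.06 * 1.11 * 0.7077 * 595.36 = 247.8721 N

247.8721 N


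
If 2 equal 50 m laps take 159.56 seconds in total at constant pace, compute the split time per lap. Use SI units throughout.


Split time = total_time / n_laps = 159.56 / 2
Split time = 79.78 s per lap

79.78 s


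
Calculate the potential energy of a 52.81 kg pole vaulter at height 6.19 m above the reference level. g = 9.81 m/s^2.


PE = m * g * h
PE = 52.81 * 9.81 * 6.19
PE = 518.0661 * 6.19 = 3206.8292 J

3206.8292 J


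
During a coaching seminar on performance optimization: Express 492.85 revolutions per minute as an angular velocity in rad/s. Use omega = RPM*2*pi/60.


omega = RPM * 2 * pi / 60
omega = 492.85 * 2 * 3.14159 / 60
omega = 3096.6679 / 60 = 51.6111 rad/s

51.6111 rad/s


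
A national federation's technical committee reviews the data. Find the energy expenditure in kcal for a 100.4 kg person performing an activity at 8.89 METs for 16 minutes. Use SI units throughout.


kcal = MET * mass * time_hr
Convert time: 16 min = 0.2667 hr
kcal = 8.89 * 100.4 * 0.2667
kcal = 238.0149 kcal

238.0149 kcal


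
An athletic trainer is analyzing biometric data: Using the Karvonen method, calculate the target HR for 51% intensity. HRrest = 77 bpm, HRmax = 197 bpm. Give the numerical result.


Target = HRrest + pct*(HRmax - HRrest)
Heart rate reserve = HRmax - HRrest = 197 - 77 = 120 bpm
Fraction = 51% = 0.51
Target = 77 + 0.51 * 120
Target = 77 + 61.2 = 138.2 bpm

138.2 bpm


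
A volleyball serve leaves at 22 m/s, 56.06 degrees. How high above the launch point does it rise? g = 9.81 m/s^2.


H = (v*sin(theta))^2 / (2*g)
vy = v*sin(theta) = 22 * sin(56.06 deg) = 18.2517 m/s
H = vy^2 / (2*g) = 333.1245 / (2*9.81)
H = 333.1245 / 19.62 = 16.9788 m

16.9788 m


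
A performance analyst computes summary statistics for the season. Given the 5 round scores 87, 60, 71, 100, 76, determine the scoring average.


Average = sum / n
Sum = 394
Average = 394 / 5 = 78.8

78.8


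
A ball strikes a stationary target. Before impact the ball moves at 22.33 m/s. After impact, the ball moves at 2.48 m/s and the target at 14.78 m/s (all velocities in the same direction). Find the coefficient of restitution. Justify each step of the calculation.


e = (v2_after - v1_after) / (v1_before - v2_before)
Numerator = 14.78 - 2.48 = 12.3
Denominator = 22.33 - 0 = 22.33
e = 12.3 / 22.33 = 0.5508

0.5508


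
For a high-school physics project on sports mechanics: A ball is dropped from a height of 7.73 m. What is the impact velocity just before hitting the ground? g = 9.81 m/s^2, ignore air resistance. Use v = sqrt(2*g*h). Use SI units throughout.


v = sqrt(2 * g * h)
v = sqrt(2 * 9.81 * 7.73)
v = sqrt(151.6626) = 12.3151 m/s

12.3151 m/s


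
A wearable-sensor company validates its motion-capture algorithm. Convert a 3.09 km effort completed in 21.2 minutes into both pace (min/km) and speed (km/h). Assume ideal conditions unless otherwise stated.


Pace = time / distance = 21.2 min / 3.09 km = 6.8608 min/km
Speed = distance / time_in_hours = 3.09 / 0.3533 hr
Speed = 8.7453 km/h

6.8608 min/km, 8.7453 km/h


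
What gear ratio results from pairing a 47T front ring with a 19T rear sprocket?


GR = front_teeth / rear_teeth
GR = 47 / 19
GR = 2.4737

2.4737


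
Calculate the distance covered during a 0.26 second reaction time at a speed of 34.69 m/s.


d = v * t
d = 34.69 * 0.26
d = 9.0194 m

9.0194 m


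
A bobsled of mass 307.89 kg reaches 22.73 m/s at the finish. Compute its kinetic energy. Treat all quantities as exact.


KE = 0.5 * m * v^2
KE = 0.5 * 307.89 * 22.73^2
KE = 0.5 * 307.89 * 516.6529 = 79536.1307 J

79536.1307 J


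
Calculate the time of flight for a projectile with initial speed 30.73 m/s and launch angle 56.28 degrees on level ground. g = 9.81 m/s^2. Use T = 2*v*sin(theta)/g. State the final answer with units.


T = 2*v*sin(theta)/g
sin(theta) = sin(56.28 deg) = 0.8318
T = 2*30.73*0.8318 / 9.81
T = 51.12 / 9.81 = 5.211 s

5.211 s


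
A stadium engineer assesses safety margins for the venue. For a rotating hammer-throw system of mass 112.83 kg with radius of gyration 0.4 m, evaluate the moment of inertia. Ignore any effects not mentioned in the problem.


I = m * k^2
I = 112.83 * 0.4^2
I = 112.83 * 0.16 = 18.0528 kg*m^2

18.0528 kg*m^2


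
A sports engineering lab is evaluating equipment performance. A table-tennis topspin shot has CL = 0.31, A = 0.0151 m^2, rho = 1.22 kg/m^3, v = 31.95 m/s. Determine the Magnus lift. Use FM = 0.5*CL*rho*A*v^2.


FM = 0.5 * CL * rho * A * v^2
FM = 0.5 * 0.31 * 1.22 * 0.0151 * 31.95^2
v^2 = 1020.8025
FM = 0.5 * 0.31 * 1.22 * 0.0151 * 1020.8025 = 2.9148 N

2.9148 N


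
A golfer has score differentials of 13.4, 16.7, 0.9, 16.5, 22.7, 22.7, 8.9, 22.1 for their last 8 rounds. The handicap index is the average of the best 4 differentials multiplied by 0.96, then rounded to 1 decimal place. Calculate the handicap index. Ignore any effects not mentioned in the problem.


All differentials: 13.4, 16.7, 0.9, 16.5, 22.7, 22.7, 8.9, 22.1
Sorted: 0.9, 8.9, 13.4, 16.5, 16.7, 22.1, 22.7, 22.7
Best 4: 0.9, 8.9, 13.4, 16.5
Average of best = 39.7 / 4 = 9.925
Raw index = 9.925 * 0.96 = 9.528
Handicap index = round(9.528, 1) = 9.5

9.5


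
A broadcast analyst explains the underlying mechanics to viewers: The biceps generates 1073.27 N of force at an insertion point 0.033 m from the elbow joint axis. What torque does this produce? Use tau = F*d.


tau = F * d
tau = 1073.27 * 0.033
tau = 35.4179 N*m

35.4179 N*m


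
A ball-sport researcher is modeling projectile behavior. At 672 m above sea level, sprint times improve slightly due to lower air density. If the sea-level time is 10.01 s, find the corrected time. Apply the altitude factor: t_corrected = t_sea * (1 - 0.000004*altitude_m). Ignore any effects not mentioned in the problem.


Correction factor = 1 - 0.000004 * 672 = 0.997312
t_corrected = t_sea * factor = 10.01 * 0.997312
t_corrected = 9.9831 s

9.9831 s


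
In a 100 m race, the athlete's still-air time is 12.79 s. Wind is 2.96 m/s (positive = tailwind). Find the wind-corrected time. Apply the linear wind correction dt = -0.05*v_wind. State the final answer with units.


dt = -0.05 * v_wind = -0.05 * 2.96 = -0.148 s
t_corrected = t_still + dt = 12.79 + (-0.148)
t_corrected = 12.642 s

12.642 s


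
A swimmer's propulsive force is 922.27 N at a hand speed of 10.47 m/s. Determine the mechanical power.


P = F * v
P = 922.27 * 10.47
P = 9656.1669 W

9656.1669 W


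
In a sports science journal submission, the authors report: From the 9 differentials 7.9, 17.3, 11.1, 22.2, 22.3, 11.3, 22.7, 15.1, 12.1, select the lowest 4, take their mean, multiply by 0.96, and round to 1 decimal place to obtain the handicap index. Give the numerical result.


All differentials: 7.9, 17.3, 11.1, 22.2, 22.3, 11.3, 22.7, 15.1, 12.1
Sorted: 7.9, 11.1, 11.3, 12.1, 15.1, 17.3, 22.2, 22.3, 22.7
Best 4: 7.9, 11.1, 11.3, 12.1
Average of best = 42.4 / 4 = 10.6
Raw index = 10.6 * 0.96 = 10.176
Handicap index = round(10.176, 1) = 10.2

10.2


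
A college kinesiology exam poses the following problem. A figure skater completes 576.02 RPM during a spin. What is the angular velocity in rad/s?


omega = RPM * 2 * pi / 60
omega = 576.02 * 2 * 3.14159 / 60
omega = 3619.2404 / 60 = 60.3207 rad/s

60.3207 rad/s


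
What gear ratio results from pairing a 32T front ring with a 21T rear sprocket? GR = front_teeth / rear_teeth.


GR = front_teeth / rear_teeth
GR = 32 / 21
GR = 1.5238

1.5238


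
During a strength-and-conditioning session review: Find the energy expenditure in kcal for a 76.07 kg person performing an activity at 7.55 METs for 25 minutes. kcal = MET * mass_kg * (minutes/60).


kcal = MET * mass * time_hr
Convert time: 25 min = 0.4167 hr
kcal = 7.55 * 76.07 * 0.4167
kcal = 239.3035 kcal

239.3035 kcal


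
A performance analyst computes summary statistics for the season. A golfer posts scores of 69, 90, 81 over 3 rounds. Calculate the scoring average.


Average = sum / n
Sum = 240
Average = 240 / 3 = 80

80


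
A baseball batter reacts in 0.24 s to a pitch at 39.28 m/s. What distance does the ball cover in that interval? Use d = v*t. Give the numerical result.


d = v * t
d = 39.28 * 0.24
d = 9.4272 m

9.4272 m


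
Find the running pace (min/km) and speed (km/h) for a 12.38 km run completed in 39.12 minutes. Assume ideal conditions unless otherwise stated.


Pace = time / distance = 39.12 min / 12.38 km = 3.1599 min/km
Speed = distance / time_in_hours = 12.38 / 0.652 hr
Speed = 18.9877 km/h

3.1599 min/km, 18.9877 km/h


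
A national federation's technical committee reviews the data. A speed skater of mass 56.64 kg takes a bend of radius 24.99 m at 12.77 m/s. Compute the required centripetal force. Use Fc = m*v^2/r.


Fc = m * v^2 / r
v^2 = 12.77^2 = 163.0729
Fc = 56.64 * 163.0729 / 24.99
Fc = 9236.4491 / 24.99 = 369.6058 N

369.6058 N


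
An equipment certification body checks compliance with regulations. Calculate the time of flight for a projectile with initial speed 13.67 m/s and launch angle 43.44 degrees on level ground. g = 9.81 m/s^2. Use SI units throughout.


T = 2*v*sin(theta)/g
sin(theta) = sin(43.44 deg) = 0.6876
T = 2*13.67*0.6876 / 9.81
T = 18.7988 / 9.81 = 1.9163 s

1.9163 s


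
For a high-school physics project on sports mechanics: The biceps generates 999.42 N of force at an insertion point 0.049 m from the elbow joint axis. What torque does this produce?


tau = F * d
tau = 999.42 * 0.049
tau = 48.9716 N*m

48.9716 N*m


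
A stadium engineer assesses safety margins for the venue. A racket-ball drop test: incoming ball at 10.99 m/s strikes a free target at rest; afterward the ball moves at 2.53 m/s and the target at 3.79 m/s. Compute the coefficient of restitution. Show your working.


e = (v2_after - v1_after) / (v1_before - v2_before)
Numerator = 3.79 - 2.53 = 1.26
Denominator = 10.99 - 0 = 10.99
e = 1.26 / 10.99 = 0.1146

0.1146


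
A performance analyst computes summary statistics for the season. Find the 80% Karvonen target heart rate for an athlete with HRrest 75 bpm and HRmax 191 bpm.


Target = HRrest + pct*(HRmax - HRrest)
Heart rate reserve = HRmax - HRrest = 191 - 75 = 116 bpm
Fraction = 80% = 0.8
Target = 75 + 0.8 * 116
Target = 75 + 92.8 = 167.8 bpm

167.8 bpm


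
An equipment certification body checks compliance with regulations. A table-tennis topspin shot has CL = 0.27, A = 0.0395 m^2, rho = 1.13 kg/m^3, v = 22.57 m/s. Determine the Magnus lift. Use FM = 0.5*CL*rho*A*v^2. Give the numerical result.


FM = 0.5 * CL * rho * A * v^2
FM = 0.5 * 0.27 * 1.13 * 0.0395 * 22.57^2
v^2 = 509.4049
FM = 0.5 * 0.27 * 1.13 * 0.0395 * 509.4049 = 3.0695 N

3.0695 N


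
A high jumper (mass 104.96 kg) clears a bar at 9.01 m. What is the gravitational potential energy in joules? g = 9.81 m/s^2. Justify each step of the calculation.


PE = m * g * h
PE = 104.96 * 9.81 * 9.01
PE = 1029.6576 * 9.01 = 9277.215 J

9277.215 J


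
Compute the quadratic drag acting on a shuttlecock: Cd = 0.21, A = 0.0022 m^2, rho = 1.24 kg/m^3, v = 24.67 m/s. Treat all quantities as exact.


Fd = 0.5 * Cd * rho * A * v^2
Fd = 0.5 * 0.21 * 1.24 * 0.0022 * 24.67^2
v^2 = 608.6089
Fd = 0.5 * 0.21 * 1.24 * 0.0022 * 608.6089 = 0.1743 N

0.1743 N


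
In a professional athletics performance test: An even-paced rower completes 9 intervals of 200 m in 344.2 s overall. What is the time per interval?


Split time = total_time / n_laps = 344.2 / 9
Split time = 38.2444 s per lap

38.2444 s


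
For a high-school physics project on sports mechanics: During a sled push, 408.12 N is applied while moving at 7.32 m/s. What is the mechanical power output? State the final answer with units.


P = F * v
P = 408.12 * 7.32
P = 2987.4384 W

2987.4384 W


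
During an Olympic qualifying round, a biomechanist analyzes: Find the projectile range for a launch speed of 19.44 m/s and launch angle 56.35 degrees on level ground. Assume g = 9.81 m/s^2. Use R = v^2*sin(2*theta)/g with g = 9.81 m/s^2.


R = v^2 * sin(2*theta) / g
Convert angle to radians: theta = 56.35 deg = 0.9835 rad
sin(2*theta) = sin(1.967) = 0.9225
R = 19.44^2 * 0.9225 / 9.81
R = 377.9136 * 0.9225 / 9.81 = 35.5392 m

35.5392 m


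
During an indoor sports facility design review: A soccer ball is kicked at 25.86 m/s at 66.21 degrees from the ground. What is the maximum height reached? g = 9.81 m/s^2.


H = (v*sin(theta))^2 / (2*g)
vy = v*sin(theta) = 25.86 * sin(66.21 deg) = 23.6627 m/s
H = vy^2 / (2*g) = 559.9223 / (2*9.81)
H = 559.9223 / 19.62 = 28.5383 m

28.5383 m


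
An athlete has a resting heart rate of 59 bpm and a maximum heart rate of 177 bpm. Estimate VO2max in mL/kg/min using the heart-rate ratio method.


VO2max = 15.3 * HRmax / HRrest
VO2max = 15.3 * 177 / 59
VO2max = 2708.1 / 59 = 45.9 mL/kg/min

45.9 mL/kg/min


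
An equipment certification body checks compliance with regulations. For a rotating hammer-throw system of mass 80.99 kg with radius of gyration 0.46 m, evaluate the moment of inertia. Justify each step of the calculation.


I = m * k^2
I = 80.99 * 0.46^2
I = 80.99 * 0.2116 = 17.1375 kg*m^2

17.1375 kg*m^2


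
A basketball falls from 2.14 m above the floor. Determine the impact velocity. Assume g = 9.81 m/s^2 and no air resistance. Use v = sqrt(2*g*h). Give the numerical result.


v = sqrt(2 * g * h)
v = sqrt(2 * 9.81 * 2.14)
v = sqrt(41.9868) = 6.4797 m/s

6.4797 m/s


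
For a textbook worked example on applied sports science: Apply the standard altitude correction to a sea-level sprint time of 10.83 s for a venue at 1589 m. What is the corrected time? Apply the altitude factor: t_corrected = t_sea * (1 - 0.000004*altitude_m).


Correction factor = 1 - 0.000004 * 1589 = 0.993644
t_corrected = t_sea * factor = 10.83 * 0.993644
t_corrected = 10.7612 s

10.7612 s


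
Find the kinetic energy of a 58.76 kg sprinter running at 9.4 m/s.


KE = 0.5 * m * v^2
KE = 0.5 * 58.76 * 9.4^2
KE = 0.5 * 58.76 * 88.36 = 2596.0168 J

2596.0168 J


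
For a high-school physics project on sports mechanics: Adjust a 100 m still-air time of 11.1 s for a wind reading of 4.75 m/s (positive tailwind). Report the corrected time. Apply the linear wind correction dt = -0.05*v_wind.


dt = -0.05 * v_wind = -0.05 * 4.75 = -0.2375 s
t_corrected = t_still + dt = 11.1 + (-0.2375)
t_corrected = 10.8625 s

10.8625 s


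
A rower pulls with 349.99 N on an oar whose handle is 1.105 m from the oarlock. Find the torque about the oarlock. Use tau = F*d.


tau = F * d
tau = 349.99 * 1.105
tau = 386.7389 N*m

386.7389 N*m


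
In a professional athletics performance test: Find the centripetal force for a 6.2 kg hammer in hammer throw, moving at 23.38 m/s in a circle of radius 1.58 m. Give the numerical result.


Fc = m * v^2 / r
v^2 = 23.38^2 = 546.6244
Fc = 6.2 * 546.6244 / 1.58
Fc = 3389.0713 / 1.58 = 2144.9818 N

2144.9818 N


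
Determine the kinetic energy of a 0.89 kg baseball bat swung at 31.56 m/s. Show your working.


KE = 0.5 * m * v^2
KE = 0.5 * 0.89 * 31.56^2
KE = 0.5 * 0.89 * 996.0336 = 443.235 J

443.235 J


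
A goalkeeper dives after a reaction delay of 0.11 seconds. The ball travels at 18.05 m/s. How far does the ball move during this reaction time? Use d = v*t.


d = v * t
d = 18.05 * 0.11
d = 1.9855 m

1.9855 m


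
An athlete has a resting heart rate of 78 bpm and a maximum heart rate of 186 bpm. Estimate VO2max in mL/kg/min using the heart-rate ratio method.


VO2max = 15.3 * HRmax / HRrest
VO2max = 15.3 * 186 / 78
VO2max = 2845.8 / 78 = 36.4846 mL/kg/min

36.4846 mL/kg/min


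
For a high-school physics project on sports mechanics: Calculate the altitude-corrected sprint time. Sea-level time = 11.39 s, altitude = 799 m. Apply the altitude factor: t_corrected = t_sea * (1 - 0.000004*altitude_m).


Correction factor = 1 - 0.000004 * 799 = 0.996804
t_corrected = t_sea * factor = 11.39 * 0.996804
t_corrected = 11.3536 s

11.3536 s


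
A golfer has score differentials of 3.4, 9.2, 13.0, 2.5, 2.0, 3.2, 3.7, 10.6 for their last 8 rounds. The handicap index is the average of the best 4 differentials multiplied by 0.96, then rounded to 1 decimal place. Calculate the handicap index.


All differentials: 3.4, 9.2, 13.0, 2.5, 2.0, 3.2, 3.7, 10.6
Sorted: 2.0, 2.5, 3.2, 3.4, 3.7, 9.2, 10.6, 13.0
Best 4: 2.0, 2.5, 3.2, 3.4
Average of best = 11.1 / 4 = 2.775
Raw index = 2.775 * 0.96 = 2.664
Handicap index = round(2.664, 1) = 2.7

2.7


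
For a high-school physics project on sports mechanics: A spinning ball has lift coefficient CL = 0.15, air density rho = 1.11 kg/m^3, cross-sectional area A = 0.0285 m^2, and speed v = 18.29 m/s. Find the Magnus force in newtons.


FM = 0.5 * CL * rho * A * v^2
FM = 0.5 * 0.15 * 1.11 * 0.0285 * 18.29^2
v^2 = 334.5241
FM = 0.5 * 0.15 * 1.11 * 0.0285 * 334.5241 = 0.7937 N

0.7937 N


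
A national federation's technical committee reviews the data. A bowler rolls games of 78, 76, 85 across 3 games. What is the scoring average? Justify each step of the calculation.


Average = sum / n
Sum = 239
Average = 239 / 3 = 79.6667

79.6667


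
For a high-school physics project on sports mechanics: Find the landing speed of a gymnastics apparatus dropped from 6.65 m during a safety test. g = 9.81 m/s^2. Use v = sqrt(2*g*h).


v = sqrt(2 * g * h)
v = sqrt(2 * 9.81 * 6.65)
v = sqrt(130.473) = 11.4225 m/s

11.4225 m/s


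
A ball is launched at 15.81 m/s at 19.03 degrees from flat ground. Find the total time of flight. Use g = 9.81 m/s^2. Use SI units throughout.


T = 2*v*sin(theta)/g
sin(theta) = sin(19.03 deg) = 0.3261
T = 2*15.81*0.3261 / 9.81
T = 10.3101 / 9.81 = 1.051 s

1.051 s


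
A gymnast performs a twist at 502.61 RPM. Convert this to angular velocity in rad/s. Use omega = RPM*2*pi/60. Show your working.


omega = RPM * 2 * pi / 60
omega = 502.61 * 2 * 3.14159 / 60
omega = 3157.9918 / 60 = 52.6332 rad/s

52.6332 rad/s


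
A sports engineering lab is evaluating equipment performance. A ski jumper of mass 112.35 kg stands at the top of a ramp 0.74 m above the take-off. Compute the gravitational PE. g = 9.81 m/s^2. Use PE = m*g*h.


PE = m * g * h
PE = 112.35 * 9.81 * 0.74
PE = 1102.1535 * 0.74 = 815.5936 J

815.5936 J


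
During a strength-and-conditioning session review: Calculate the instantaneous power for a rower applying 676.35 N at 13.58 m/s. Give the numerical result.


P = F * v
P = 676.35 * 13.58
P = 9184.833 W

9184.833 W


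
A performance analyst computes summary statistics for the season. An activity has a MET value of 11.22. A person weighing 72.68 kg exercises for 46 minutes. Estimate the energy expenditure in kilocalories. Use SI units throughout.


kcal = MET * mass * time_hr
Convert time: 46 min = 0.7667 hr
kcal = 11.22 * 72.68 * 0.7667
kcal = 625.1934 kcal

625.1934 kcal


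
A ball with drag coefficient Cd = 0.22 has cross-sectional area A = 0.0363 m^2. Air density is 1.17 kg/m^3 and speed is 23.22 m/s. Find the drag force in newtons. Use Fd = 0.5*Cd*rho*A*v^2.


Fd = 0.5 * Cd * rho * A * v^2
Fd = 0.5 * 0.22 * 1.17 * 0.0363 * 23.22^2
v^2 = 539.1684
Fd = 0.5 * 0.22 * 1.17 * 0.0363 * 539.1684 = 2.5189 N

2.5189 N


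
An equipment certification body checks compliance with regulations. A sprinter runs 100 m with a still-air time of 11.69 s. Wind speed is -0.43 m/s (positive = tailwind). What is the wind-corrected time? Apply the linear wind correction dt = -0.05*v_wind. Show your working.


dt = -0.05 * v_wind = -0.05 * -0.43 = 0.0215 s
t_corrected = t_still + dt = 11.69 + (0.0215)
t_corrected = 11.7115 s

11.7115 s


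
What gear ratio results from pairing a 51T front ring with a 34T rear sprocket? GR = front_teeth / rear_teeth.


GR = front_teeth / rear_teeth
GR = 51 / 34
GR = 1.5

1.5


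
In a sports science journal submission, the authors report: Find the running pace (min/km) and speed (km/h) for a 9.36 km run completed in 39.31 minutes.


Pace = time / distance = 39.31 min / 9.36 km = 4.1998 min/km
Speed = distance / time_in_hours = 9.36 / 0.6552 hr
Speed = 14.2864 km/h

4.1998 min/km, 14.2864 km/h


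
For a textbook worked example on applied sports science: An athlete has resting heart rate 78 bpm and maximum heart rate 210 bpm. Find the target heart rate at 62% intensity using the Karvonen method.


Target = HRrest + pct*(HRmax - HRrest)
Heart rate reserve = HRmax - HRrest = 210 - 78 = 132 bpm
Fraction = 62% = 0.62
Target = 78 + 0.62 * 132
Target = 78 + 81.84 = 159.84 bpm

159.84 bpm


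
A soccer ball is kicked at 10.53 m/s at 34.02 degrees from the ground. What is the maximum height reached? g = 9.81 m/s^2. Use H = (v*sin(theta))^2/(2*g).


H = (v*sin(theta))^2 / (2*g)
vy = v*sin(theta) = 10.53 * sin(34.02 deg) = 5.8913 m/s
H = vy^2 / (2*g) = 34.708 / (2*9.81)
H = 34.708 / 19.62 = 1.769 m

1.769 m


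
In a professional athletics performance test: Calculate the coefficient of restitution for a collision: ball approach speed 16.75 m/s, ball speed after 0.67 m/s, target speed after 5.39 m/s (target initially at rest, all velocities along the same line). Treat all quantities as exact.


e = (v2_after - v1_after) / (v1_before - v2_before)
Numerator = 5.39 - 0.67 = 4.72
Denominator = 16.75 - 0 = 16.75
e = 4.72 / 16.75 = 0.2818

0.2818
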